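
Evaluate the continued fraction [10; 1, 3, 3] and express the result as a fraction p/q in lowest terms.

Start with 3.
3 + 1/(3/1) = 3 + 1/3 = 10/3
1 + 1/(10/3) = 1 + 3/10 = 13/10
10 + 1/(13/10) = 10 + 10/13 = 140/13

140/13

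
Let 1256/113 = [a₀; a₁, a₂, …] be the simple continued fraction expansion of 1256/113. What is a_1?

1256 ÷ 113 → quotient 11, remainder 13
113 ÷ 13 → quotient 8, remainder 9

8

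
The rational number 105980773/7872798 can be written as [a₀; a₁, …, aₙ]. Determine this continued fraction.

Repeatedly divide and take the remainder:
⌊105980773/7872798⌋ = 13, remainder 3634399
⌊7872798/3634399⌋ = 2, remainder 604000
⌊3634399/604000⌋ = 6, remainder 10399
⌊604000/10399⌋ = 58, remainder 858
⌊10399/858⌋ = 12, remainder 103
⌊858/103⌋ = 8, remainder 34
⌊103/34⌋ = 3, remainder 1
⌊34/1⌋ = 34, remainder 0

[13; 2, 6, 58, 12, 8, 3, 34]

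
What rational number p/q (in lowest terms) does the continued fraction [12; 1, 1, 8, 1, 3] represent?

Collapse the nested fraction from the inside out:
Start with 3.
1 + 1/(3/1) = 1 + 1/3 = 4/3
8 + 1/(4/3) = 8 + 3/4 = 35/4
1 + 1/(35/4) = 1 + 4/35 = 39/35
1 + 1/(39/35) = 1 + 35/39 = 74/39
12 + 1/(74/39) = 12 + 39/74 = 927/74

927/74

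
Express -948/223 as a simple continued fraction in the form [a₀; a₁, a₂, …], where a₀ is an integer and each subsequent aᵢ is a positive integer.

[-5; 1, 2, 1, 55]

Run the Euclidean algorithm, recording each quotient:
⌊-948/223⌋ = -5, remainder 167
⌊223/167⌋ = 1, remainder 56
⌊167/56⌋ = 2, remainder 55
⌊56/55⌋ = 1, remainder 1
⌊55/1⌋ = 55, remainder 0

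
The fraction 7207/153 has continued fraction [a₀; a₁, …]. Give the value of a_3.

Run the Euclidean algorithm, recording each quotient:
7207 = 47·153 + 16, so a_0 = 47
153 = 9·16 + 9, so a_1 = 9
16 = 1·9 + 7, so a_2 = 1
9 = 1·7 + 2, so a_3 = 1

1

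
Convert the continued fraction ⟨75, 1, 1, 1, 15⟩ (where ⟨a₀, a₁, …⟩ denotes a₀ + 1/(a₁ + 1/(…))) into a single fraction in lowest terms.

Start with 15.
1 + 1/(15/1) = 1 + 1/15 = 16/15
1 + 1/(16/15) = 1 + 15/16 = 31/16
1 + 1/(31/16) = 1 + 16/31 = 47/31
75 + 1/(47/31) = 75 + 31/47 = 3556/47

3556/47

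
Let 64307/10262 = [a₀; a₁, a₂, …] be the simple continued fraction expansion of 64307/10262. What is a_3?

3

64307 ÷ 10262 → quotient 6, remainder 2735
10262 ÷ 2735 → quotient 3, remainder 2057
2735 ÷ 2057 → quotient 1, remainder 678
2057 ÷ 678 → quotient 3, remainder 23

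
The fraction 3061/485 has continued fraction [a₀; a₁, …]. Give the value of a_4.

2

Apply division with remainder until the remainder is 0:
⌊3061/485⌋ = 6, remainder 151
⌊485/151⌋ = 3, remainder 32
⌊151/32⌋ = 4, remainder 23
⌊32/23⌋ = 1, remainder 9
⌊23/9⌋ = 2, remainder 5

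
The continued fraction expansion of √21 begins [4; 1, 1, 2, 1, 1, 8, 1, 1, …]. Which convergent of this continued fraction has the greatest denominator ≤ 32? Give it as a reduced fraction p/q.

List convergents until the denominator exceeds the bound:
a_0 = 4: 4/1  (≤ bound)
a_1 = 1: 5/1  (≤ bound)
a_2 = 1: 9/2  (≤ bound)
a_3 = 2: 23/5  (≤ bound)
a_4 = 1: 32/7  (≤ bound)
a_5 = 1: 55/12  (≤ bound)
a_6 = 8: 472/103  (> 32, stop)

55/12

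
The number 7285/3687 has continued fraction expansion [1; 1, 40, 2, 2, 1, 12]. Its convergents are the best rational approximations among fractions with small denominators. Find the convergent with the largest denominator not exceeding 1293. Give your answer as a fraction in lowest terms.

573/290

a_0 = 1: 1/1  (≤ bound)
a_1 = 1: 2/1  (≤ bound)
a_2 = 40: 81/41  (≤ bound)
a_3 = 2: 164/83  (≤ bound)
a_4 = 2: 409/207  (≤ bound)
a_5 = 1: 573/290  (≤ bound)
a_6 = 12: 7285/3687  (> 1293, stop)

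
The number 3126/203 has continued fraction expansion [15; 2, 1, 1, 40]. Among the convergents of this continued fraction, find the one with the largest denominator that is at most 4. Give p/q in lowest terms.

a_0 = 15: 15/1  (≤ bound)
a_1 = 2: 31/2  (≤ bound)
a_2 = 1: 46/3  (≤ bound)
a_3 = 1: 77/5  (> 4, stop)

46/3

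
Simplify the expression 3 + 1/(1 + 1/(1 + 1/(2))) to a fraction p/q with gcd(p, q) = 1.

18/5

Start with 2.
1 + 1/(2/1) = 1 + 1/2 = 3/2
1 + 1/(3/2) = 1 + 2/3 = 5/3
3 + 1/(5/3) = 3 + 3/5 = 18/5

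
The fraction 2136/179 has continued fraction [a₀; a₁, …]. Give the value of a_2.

13

Repeatedly divide and take the remainder:
⌊2136/179⌋ = 11, remainder 167
⌊179/167⌋ = 1, remainder 12
⌊167/12⌋ = 13, remainder 11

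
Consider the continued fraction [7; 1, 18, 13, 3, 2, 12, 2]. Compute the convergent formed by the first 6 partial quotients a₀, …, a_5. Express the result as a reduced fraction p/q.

a_0 = 7: 7/1
a_1 = 1: 8/1
a_2 = 18: 151/19
a_3 = 13: 1971/248
a_4 = 3: 6064/763
a_5 = 2: 14099/1774

14099/1774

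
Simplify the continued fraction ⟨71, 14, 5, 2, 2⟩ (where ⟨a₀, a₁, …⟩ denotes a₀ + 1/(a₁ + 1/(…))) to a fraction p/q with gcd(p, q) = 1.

27220/383

Use the convergent recurrence hₖ = aₖ·hₖ₋₁ + hₖ₋₂ (and likewise for the denominators kₖ):
a_0 = 71: 71/1
a_1 = 14: 995/14
a_2 = 5: 5046/71
a_3 = 2: 11087/156
a_4 = 2: 27220/383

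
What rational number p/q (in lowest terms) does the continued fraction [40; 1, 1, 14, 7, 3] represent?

26093/644

a_0 = 40: 40/1
a_1 = 1: 41/1
a_2 = 1: 81/2
a_3 = 14: 1175/29
a_4 = 7: 8306/205
a_5 = 3: 26093/644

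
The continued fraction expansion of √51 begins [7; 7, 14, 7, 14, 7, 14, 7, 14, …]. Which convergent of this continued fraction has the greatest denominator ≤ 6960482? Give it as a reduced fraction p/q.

7068593/989801

a_0 = 7: 7/1  (≤ bound)
a_1 = 7: 50/7  (≤ bound)
a_2 = 14: 707/99  (≤ bound)
a_3 = 7: 4999/700  (≤ bound)
a_4 = 14: 70693/9899  (≤ bound)
a_5 = 7: 499850/69993  (≤ bound)
a_6 = 14: 7068593/989801  (≤ bound)
a_7 = 7: 49980001/6998600  (> 6960482, stop)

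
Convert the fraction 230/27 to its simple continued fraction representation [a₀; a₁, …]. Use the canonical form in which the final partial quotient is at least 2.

[8; 1, 1, 13]

230 = 8·27 + 14, so a_0 = 8
27 = 1·14 + 13, so a_1 = 1
14 = 1·13 + 1, so a_2 = 1
13 = 13·1 + 0, so a_3 = 13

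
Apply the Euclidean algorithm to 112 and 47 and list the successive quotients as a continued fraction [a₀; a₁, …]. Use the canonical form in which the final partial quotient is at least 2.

[2; 2, 1, 1, 1, 1, 3]

112 = 2·47 + 18, so a_0 = 2
47 = 2·18 + 11, so a_1 = 2
18 = 1·11 + 7, so a_2 = 1
11 = 1·7 + 4, so a_3 = 1
7 = 1·4 + 3, so a_4 = 1
4 = 1·3 + 1, so a_5 = 1
3 = 3·1 + 0, so a_6 = 3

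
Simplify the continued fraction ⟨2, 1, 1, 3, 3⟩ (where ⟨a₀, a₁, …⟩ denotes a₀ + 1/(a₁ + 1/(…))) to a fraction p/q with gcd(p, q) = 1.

Start with 3.
3 + 1/(3/1) = 3 + 1/3 = 10/3
1 + 1/(10/3) = 1 + 3/10 = 13/10
1 + 1/(13/10) = 1 + 10/13 = 23/13
2 + 1/(23/13) = 2 + 13/23 = 59/23

59/23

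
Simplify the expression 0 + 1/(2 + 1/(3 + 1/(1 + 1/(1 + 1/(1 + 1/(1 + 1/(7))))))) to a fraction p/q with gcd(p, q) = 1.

a_0 = 0: 0/1
a_1 = 2: 1/2
a_2 = 3: 3/7
a_3 = 1: 4/9
a_4 = 1: 7/16
a_5 = 1: 11/25
a_6 = 1: 18/41
a_7 = 7: 137/312

137/312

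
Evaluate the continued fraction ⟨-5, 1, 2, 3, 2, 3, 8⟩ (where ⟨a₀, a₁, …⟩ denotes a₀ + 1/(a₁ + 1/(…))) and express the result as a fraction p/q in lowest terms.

-2819/655

Compute successive convergents:
a_0 = -5: -5/1
a_1 = 1: -4/1
a_2 = 2: -13/3
a_3 = 3: -43/10
a_4 = 2: -99/23
a_5 = 3: -340/79
a_6 = 8: -2819/655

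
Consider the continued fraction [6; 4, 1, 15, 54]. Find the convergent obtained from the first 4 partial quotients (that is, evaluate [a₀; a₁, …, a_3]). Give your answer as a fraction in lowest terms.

a_0 = 6: 6/1
a_1 = 4: 25/4
a_2 = 1: 31/5
a_3 = 15: 490/79

490/79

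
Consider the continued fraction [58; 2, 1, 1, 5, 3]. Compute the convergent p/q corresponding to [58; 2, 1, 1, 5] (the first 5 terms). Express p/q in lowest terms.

1635/28

a_0 = 58: 58/1
a_1 = 2: 117/2
a_2 = 1: 175/3
a_3 = 1: 292/5
a_4 = 5: 1635/28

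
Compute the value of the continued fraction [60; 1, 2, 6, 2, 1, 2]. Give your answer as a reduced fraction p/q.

Use the convergent recurrence hₖ = aₖ·hₖ₋₁ + hₖ₋₂ (and likewise for the denominators kₖ):
a_0 = 60: 60/1
a_1 = 1: 61/1
a_2 = 2: 182/3
a_3 = 6: 1153/19
a_4 = 2: 2488/41
a_5 = 1: 3641/60
a_6 = 2: 9770/161

9770/161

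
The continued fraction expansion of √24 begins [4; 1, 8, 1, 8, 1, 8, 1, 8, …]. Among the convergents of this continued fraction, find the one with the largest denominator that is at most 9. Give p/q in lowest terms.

List convergents until the denominator exceeds the bound:
a_0 = 4: 4/1  (≤ bound)
a_1 = 1: 5/1  (≤ bound)
a_2 = 8: 44/9  (≤ bound)
a_3 = 1: 49/10  (> 9, stop)

44/9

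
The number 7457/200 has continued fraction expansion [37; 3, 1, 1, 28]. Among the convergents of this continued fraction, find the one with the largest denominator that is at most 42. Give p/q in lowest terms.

List convergents until the denominator exceeds the bound:
a_0 = 37: 37/1  (≤ bound)
a_1 = 3: 112/3  (≤ bound)
a_2 = 1: 149/4  (≤ bound)
a_3 = 1: 261/7  (≤ bound)
a_4 = 28: 7457/200  (> 42, stop)

261/7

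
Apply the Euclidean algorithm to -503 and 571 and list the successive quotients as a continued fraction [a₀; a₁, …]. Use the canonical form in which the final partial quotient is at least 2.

[-1; 8, 2, 1, 1, 13]

-503 ÷ 571 → quotient -1, remainder 68
571 ÷ 68 → quotient 8, remainder 27
68 ÷ 27 → quotient 2, remainder 14
27 ÷ 14 → quotient 1, remainder 13
14 ÷ 13 → quotient 1, remainder 1
13 ÷ 1 → quotient 13, remainder 0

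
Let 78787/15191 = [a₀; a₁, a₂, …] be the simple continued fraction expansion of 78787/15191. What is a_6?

19

⌊78787/15191⌋ = 5, remainder 2832
⌊15191/2832⌋ = 5, remainder 1031
⌊2832/1031⌋ = 2, remainder 770
⌊1031/770⌋ = 1, remainder 261
⌊770/261⌋ = 2, remainder 248
⌊261/248⌋ = 1, remainder 13
⌊248/13⌋ = 19, remainder 1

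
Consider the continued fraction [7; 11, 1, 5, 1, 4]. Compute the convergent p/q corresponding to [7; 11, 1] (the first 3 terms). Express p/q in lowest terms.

85/12

Build up convergents one term at a time:
a_0 = 7: 7/1
a_1 = 11: 78/11
a_2 = 1: 85/12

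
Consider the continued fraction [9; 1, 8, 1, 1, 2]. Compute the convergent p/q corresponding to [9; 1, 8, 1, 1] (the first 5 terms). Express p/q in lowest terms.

Compute successive convergents:
a_0 = 9: 9/1
a_1 = 1: 10/1
a_2 = 8: 89/9
a_3 = 1: 99/10
a_4 = 1: 188/19

188/19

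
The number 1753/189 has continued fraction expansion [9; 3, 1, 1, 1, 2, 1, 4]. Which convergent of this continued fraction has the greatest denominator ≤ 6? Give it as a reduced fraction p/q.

a_0 = 9: 9/1  (≤ bound)
a_1 = 3: 28/3  (≤ bound)
a_2 = 1: 37/4  (≤ bound)
a_3 = 1: 65/7  (> 6, stop)

37/4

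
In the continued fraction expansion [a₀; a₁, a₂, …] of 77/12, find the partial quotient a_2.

2

77 ÷ 12 → quotient 6, remainder 5
12 ÷ 5 → quotient 2, remainder 2
5 ÷ 2 → quotient 2, remainder 1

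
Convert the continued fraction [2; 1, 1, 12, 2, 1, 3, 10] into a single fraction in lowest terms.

Build up convergents one term at a time:
a_0 = 2: 2/1
a_1 = 1: 3/1
a_2 = 1: 5/2
a_3 = 12: 63/25
a_4 = 2: 131/52
a_5 = 1: 194/77
a_6 = 3: 713/283
a_7 = 10: 7324/2907

7324/2907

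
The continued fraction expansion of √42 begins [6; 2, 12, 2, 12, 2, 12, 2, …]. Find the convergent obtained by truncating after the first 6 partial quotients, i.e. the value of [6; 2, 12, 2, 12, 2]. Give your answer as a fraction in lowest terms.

Start with 2.
12 + 1/(2/1) = 12 + 1/2 = 25/2
2 + 1/(25/2) = 2 + 2/25 = 52/25
12 + 1/(52/25) = 12 + 25/52 = 649/52
2 + 1/(649/52) = 2 + 52/649 = 1350/649
6 + 1/(1350/649) = 6 + 649/1350 = 8749/1350

8749/1350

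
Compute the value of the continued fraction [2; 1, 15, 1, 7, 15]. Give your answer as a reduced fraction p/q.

6005/2042

Start with 15.
7 + 1/(15/1) = 7 + 1/15 = 106/15
1 + 1/(106/15) = 1 + 15/106 = 121/106
15 + 1/(121/106) = 15 + 106/121 = 1921/121
1 + 1/(1921/121) = 1 + 121/1921 = 2042/1921
2 + 1/(2042/1921) = 2 + 1921/2042 = 6005/2042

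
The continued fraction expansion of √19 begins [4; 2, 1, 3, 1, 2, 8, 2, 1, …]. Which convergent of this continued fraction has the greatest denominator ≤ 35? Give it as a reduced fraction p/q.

61/14

a_0 = 4: 4/1  (≤ bound)
a_1 = 2: 9/2  (≤ bound)
a_2 = 1: 13/3  (≤ bound)
a_3 = 3: 48/11  (≤ bound)
a_4 = 1: 61/14  (≤ bound)
a_5 = 2: 170/39  (> 35, stop)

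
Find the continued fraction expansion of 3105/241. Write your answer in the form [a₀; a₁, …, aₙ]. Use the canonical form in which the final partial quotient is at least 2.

Apply division with remainder until the remainder is 0:
3105 ÷ 241 → quotient 12, remainder 213
241 ÷ 213 → quotient 1, remainder 28
213 ÷ 28 → quotient 7, remainder 17
28 ÷ 17 → quotient 1, remainder 11
17 ÷ 11 → quotient 1, remainder 6
11 ÷ 6 → quotient 1, remainder 5
6 ÷ 5 → quotient 1, remainder 1
5 ÷ 1 → quotient 5, remainder 0

[12; 1, 7, 1, 1, 1, 1, 5]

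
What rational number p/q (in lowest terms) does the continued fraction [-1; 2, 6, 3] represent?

a_0 = -1: -1/1
a_1 = 2: -1/2
a_2 = 6: -7/13
a_3 = 3: -22/41

-22/41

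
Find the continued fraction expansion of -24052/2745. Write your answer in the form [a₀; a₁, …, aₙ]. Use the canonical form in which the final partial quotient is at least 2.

-24052 = -9·2745 + 653, so a_0 = -9
2745 = 4·653 + 133, so a_1 = 4
653 = 4·133 + 121, so a_2 = 4
133 = 1·121 + 12, so a_3 = 1
121 = 10·12 + 1, so a_4 = 10
12 = 12·1 + 0, so a_5 = 12

[-9; 4, 4, 1, 10, 12]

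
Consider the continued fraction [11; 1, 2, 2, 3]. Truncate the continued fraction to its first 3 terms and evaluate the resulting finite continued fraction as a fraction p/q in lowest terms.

35/3

Start with 2.
1 + 1/(2/1) = 1 + 1/2 = 3/2
11 + 1/(3/2) = 11 + 2/3 = 35/3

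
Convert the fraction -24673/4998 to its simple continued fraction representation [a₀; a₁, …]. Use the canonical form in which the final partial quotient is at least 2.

[-5; 15, 1, 3, 3, 1, 1, 10]

⌊-24673/4998⌋ = -5, remainder 317
⌊4998/317⌋ = 15, remainder 243
⌊317/243⌋ = 1, remainder 74
⌊243/74⌋ = 3, remainder 21
⌊74/21⌋ = 3, remainder 11
⌊21/11⌋ = 1, remainder 10
⌊11/10⌋ = 1, remainder 1
⌊10/1⌋ = 10, remainder 0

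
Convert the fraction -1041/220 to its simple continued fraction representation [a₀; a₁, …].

[-5; 3, 1, 2, 1, 2, 5]

-1041 ÷ 220 → quotient -5, remainder 59
220 ÷ 59 → quotient 3, remainder 43
59 ÷ 43 → quotient 1, remainder 16
43 ÷ 16 → quotient 2, remainder 11
16 ÷ 11 → quotient 1, remainder 5
11 ÷ 5 → quotient 2, remainder 1
5 ÷ 1 → quotient 5, remainder 0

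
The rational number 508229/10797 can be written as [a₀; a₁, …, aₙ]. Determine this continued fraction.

[47; 14, 45, 3, 2, 2]

⌊508229/10797⌋ = 47, remainder 770
⌊10797/770⌋ = 14, remainder 17
⌊770/17⌋ = 45, remainder 5
⌊17/5⌋ = 3, remainder 2
⌊5/2⌋ = 2, remainder 1
⌊2/1⌋ = 2, remainder 0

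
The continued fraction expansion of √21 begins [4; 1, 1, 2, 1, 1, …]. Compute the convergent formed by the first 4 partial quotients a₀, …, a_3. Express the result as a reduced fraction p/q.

a_0 = 4: 4/1
a_1 = 1: 5/1
a_2 = 1: 9/2
a_3 = 2: 23/5

23/5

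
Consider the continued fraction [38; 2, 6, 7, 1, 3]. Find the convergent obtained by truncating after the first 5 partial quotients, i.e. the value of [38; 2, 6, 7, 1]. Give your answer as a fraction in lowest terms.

4077/106

Use the convergent recurrence hₖ = aₖ·hₖ₋₁ + hₖ₋₂ (and likewise for the denominators kₖ):
a_0 = 38: 38/1
a_1 = 2: 77/2
a_2 = 6: 500/13
a_3 = 7: 3577/93
a_4 = 1: 4077/106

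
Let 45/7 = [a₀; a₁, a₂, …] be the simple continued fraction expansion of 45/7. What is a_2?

3

45 = 6·7 + 3, so a_0 = 6
7 = 2·3 + 1, so a_1 = 2
3 = 3·1 + 0, so a_2 = 3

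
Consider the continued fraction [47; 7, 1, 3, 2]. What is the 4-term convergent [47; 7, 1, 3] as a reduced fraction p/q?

1461/31

Start with 3.
1 + 1/(3/1) = 1 + 1/3 = 4/3
7 + 1/(4/3) = 7 + 3/4 = 31/4
47 + 1/(31/4) = 47 + 4/31 = 1461/31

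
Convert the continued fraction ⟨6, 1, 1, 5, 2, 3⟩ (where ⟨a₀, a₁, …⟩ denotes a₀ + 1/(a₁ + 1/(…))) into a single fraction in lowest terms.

543/83

Collapse the nested fraction from the inside out:
Start with 3.
2 + 1/(3/1) = 2 + 1/3 = 7/3
5 + 1/(7/3) = 5 + 3/7 = 38/7
1 + 1/(38/7) = 1 + 7/38 = 45/38
1 + 1/(45/38) = 1 + 38/45 = 83/45
6 + 1/(83/45) = 6 + 45/83 = 543/83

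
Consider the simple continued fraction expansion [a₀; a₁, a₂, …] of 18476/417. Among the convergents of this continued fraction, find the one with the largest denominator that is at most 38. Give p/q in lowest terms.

576/13

List convergents until the denominator exceeds the bound:
a_0 = 44: 44/1  (≤ bound)
a_1 = 3: 133/3  (≤ bound)
a_2 = 3: 443/10  (≤ bound)
a_3 = 1: 576/13  (≤ bound)
a_4 = 7: 4475/101  (> 38, stop)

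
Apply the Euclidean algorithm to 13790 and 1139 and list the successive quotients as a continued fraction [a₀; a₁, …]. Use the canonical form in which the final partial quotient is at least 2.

Apply division with remainder until the remainder is 0:
13790 = 12·1139 + 122, so a_0 = 12
1139 = 9·122 + 41, so a_1 = 9
122 = 2·41 + 40, so a_2 = 2
41 = 1·40 + 1, so a_3 = 1
40 = 40·1 + 0, so a_4 = 40

[12; 9, 2, 1, 40]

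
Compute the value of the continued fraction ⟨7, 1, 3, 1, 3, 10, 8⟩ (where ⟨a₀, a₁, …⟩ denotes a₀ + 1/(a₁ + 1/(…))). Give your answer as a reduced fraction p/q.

Build up convergents one term at a time:
a_0 = 7: 7/1
a_1 = 1: 8/1
a_2 = 3: 31/4
a_3 = 1: 39/5
a_4 = 3: 148/19
a_5 = 10: 1519/195
a_6 = 8: 12300/1579

12300/1579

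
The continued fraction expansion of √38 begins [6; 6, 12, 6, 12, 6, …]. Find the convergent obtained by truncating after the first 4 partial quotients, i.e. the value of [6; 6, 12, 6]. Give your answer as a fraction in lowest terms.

a_0 = 6: 6/1
a_1 = 6: 37/6
a_2 = 12: 450/73
a_3 = 6: 2737/444

2737/444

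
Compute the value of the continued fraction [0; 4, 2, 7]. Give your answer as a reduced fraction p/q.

15/67

Starting at the tail and folding back:
Start with 7.
2 + 1/(7/1) = 2 + 1/7 = 15/7
4 + 1/(15/7) = 4 + 7/15 = 67/15
0 + 1/(67/15) = 0 + 15/67 = 15/67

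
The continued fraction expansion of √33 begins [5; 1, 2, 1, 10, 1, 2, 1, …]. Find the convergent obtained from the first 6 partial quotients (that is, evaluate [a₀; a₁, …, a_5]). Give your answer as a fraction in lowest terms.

Start with 1.
10 + 1/(1/1) = 10 + 1/1 = 11/1
1 + 1/(11/1) = 1 + 1/11 = 12/11
2 + 1/(12/11) = 2 + 11/12 = 35/12
1 + 1/(35/12) = 1 + 12/35 = 47/35
5 + 1/(47/35) = 5 + 35/47 = 270/47

270/47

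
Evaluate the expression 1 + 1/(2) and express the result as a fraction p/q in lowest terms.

3/2

Start with 2.
1 + 1/(2/1) = 1 + 1/2 = 3/2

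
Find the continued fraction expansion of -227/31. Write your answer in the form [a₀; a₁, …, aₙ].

-227 = -8·31 + 21, so a_0 = -8
31 = 1·21 + 10, so a_1 = 1
21 = 2·10 + 1, so a_2 = 2
10 = 10·1 + 0, so a_3 = 10

[-8; 1, 2, 10]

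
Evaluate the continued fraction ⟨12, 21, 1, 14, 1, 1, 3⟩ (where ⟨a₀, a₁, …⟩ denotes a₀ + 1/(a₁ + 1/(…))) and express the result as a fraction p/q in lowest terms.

28801/2391

Use the convergent recurrence hₖ = aₖ·hₖ₋₁ + hₖ₋₂ (and likewise for the denominators kₖ):
a_0 = 12: 12/1
a_1 = 21: 253/21
a_2 = 1: 265/22
a_3 = 14: 3963/329
a_4 = 1: 4228/351
a_5 = 1: 8191/680
a_6 = 3: 28801/2391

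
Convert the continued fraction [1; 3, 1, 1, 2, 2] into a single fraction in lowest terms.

55/43

Starting at the tail and folding back:
Start with 2.
2 + 1/(2/1) = 2 + 1/2 = 5/2
1 + 1/(5/2) = 1 + 2/5 = 7/5
1 + 1/(7/5) = 1 + 5/7 = 12/7
3 + 1/(12/7) = 3 + 7/12 = 43/12
1 + 1/(43/12) = 1 + 12/43 = 55/43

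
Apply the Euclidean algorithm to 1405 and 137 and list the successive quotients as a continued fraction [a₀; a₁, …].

⌊1405/137⌋ = 10, remainder 35
⌊137/35⌋ = 3, remainder 32
⌊35/32⌋ = 1, remainder 3
⌊32/3⌋ = 10, remainder 2
⌊3/2⌋ = 1, remainder 1
⌊2/1⌋ = 2, remainder 0

[10; 3, 1, 10, 1, 2]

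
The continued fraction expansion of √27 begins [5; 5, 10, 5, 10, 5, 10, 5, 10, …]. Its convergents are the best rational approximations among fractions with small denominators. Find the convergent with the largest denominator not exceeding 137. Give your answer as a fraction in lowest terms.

265/51

List convergents until the denominator exceeds the bound:
a_0 = 5: 5/1  (≤ bound)
a_1 = 5: 26/5  (≤ bound)
a_2 = 10: 265/51  (≤ bound)
a_3 = 5: 1351/260  (> 137, stop)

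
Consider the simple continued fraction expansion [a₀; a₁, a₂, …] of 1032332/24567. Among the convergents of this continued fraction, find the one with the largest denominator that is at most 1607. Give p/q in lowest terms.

a_0 = 42: 42/1  (≤ bound)
a_1 = 47: 1975/47  (≤ bound)
a_2 = 2: 3992/95  (≤ bound)
a_3 = 2: 9959/237  (≤ bound)
a_4 = 1: 13951/332  (≤ bound)
a_5 = 9: 135518/3225  (> 1607, stop)

13951/332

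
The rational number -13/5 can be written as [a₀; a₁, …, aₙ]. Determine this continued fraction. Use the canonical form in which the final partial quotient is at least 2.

Repeatedly divide and take the remainder:
-13 ÷ 5 → quotient -3, remainder 2
5 ÷ 2 → quotient 2, remainder 1
2 ÷ 1 → quotient 2, remainder 0

[-3; 2, 2]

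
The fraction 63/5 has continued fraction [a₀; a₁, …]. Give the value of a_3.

⌊63/5⌋ = 12, remainder 3
⌊5/3⌋ = 1, remainder 2
⌊3/2⌋ = 1, remainder 1
⌊2/1⌋ = 2, remainder 0

2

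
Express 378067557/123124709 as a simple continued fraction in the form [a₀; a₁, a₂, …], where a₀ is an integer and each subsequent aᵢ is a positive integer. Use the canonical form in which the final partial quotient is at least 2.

[3; 14, 6, 7, 3, 26, 52, 47]

378067557 ÷ 123124709 → quotient 3, remainder 8693430
123124709 ÷ 8693430 → quotient 14, remainder 1416689
8693430 ÷ 1416689 → quotient 6, remainder 193296
1416689 ÷ 193296 → quotient 7, remainder 63617
193296 ÷ 63617 → quotient 3, remainder 2445
63617 ÷ 2445 → quotient 26, remainder 47
2445 ÷ 47 → quotient 52, remainder 1
47 ÷ 1 → quotient 47, remainder 0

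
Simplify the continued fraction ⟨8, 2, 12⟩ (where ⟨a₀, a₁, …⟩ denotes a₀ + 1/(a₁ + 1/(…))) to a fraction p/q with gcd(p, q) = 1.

Use the convergent recurrence hₖ = aₖ·hₖ₋₁ + hₖ₋₂ (and likewise for the denominators kₖ):
a_0 = 8: 8/1
a_1 = 2: 17/2
a_2 = 12: 212/25

212/25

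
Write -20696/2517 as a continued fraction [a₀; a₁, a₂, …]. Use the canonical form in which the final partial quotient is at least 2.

Run the Euclidean algorithm, recording each quotient:
-20696 = -9·2517 + 1957, so a_0 = -9
2517 = 1·1957 + 560, so a_1 = 1
1957 = 3·560 + 277, so a_2 = 3
560 = 2·277 + 6, so a_3 = 2
277 = 46·6 + 1, so a_4 = 46
6 = 6·1 + 0, so a_5 = 6

[-9; 1, 3, 2, 46, 6]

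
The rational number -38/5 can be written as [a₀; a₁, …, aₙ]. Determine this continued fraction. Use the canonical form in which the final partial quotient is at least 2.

[-8; 2, 2]

-38 ÷ 5 → quotient -8, remainder 2
5 ÷ 2 → quotient 2, remainder 1
2 ÷ 1 → quotient 2, remainder 0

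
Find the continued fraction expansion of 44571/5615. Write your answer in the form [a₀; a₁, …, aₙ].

[7; 1, 15, 11, 3, 1, 7]

Apply division with remainder until the remainder is 0:
44571 = 7·5615 + 5266, so a_0 = 7
5615 = 1·5266 + 349, so a_1 = 1
5266 = 15·349 + 31, so a_2 = 15
349 = 11·31 + 8, so a_3 = 11
31 = 3·8 + 7, so a_4 = 3
8 = 1·7 + 1, so a_5 = 1
7 = 7·1 + 0, so a_6 = 7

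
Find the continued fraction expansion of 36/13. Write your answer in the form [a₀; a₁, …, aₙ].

Apply division with remainder until the remainder is 0:
36 = 2·13 + 10, so a_0 = 2
13 = 1·10 + 3, so a_1 = 1
10 = 3·3 + 1, so a_2 = 3
3 = 3·1 + 0, so a_3 = 3

[2; 1, 3, 3]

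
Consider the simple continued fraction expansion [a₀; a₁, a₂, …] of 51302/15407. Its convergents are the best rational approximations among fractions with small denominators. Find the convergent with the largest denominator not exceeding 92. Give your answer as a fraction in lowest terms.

a_0 = 3: 3/1  (≤ bound)
a_1 = 3: 10/3  (≤ bound)
a_2 = 30: 303/91  (≤ bound)
a_3 = 1: 313/94  (> 92, stop)

303/91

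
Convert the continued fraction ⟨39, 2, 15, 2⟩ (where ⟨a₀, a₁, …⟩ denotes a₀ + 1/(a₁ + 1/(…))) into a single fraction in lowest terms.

2527/64

Start with 2.
15 + 1/(2/1) = 15 + 1/2 = 31/2
2 + 1/(31/2) = 2 + 2/31 = 64/31
39 + 1/(64/31) = 39 + 31/64 = 2527/64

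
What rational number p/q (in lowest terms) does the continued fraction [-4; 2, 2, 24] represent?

-439/122

Compute successive convergents:
a_0 = -4: -4/1
a_1 = 2: -7/2
a_2 = 2: -18/5
a_3 = 24: -439/122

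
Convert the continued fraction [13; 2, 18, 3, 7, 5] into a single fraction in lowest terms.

Use the convergent recurrence hₖ = aₖ·hₖ₋₁ + hₖ₋₂ (and likewise for the denominators kₖ):
a_0 = 13: 13/1
a_1 = 2: 27/2
a_2 = 18: 499/37
a_3 = 3: 1524/113
a_4 = 7: 11167/828
a_5 = 5: 57359/4253

57359/4253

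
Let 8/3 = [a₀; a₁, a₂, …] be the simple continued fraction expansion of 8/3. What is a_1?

Apply division with remainder until the remainder is 0:
8 = 2·3 + 2, so a_0 = 2
3 = 1·2 + 1, so a_1 = 1

1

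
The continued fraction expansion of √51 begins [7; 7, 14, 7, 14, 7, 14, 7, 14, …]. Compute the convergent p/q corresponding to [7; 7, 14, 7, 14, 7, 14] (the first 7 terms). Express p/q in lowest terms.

Start with 14.
7 + 1/(14/1) = 7 + 1/14 = 99/14
14 + 1/(99/14) = 14 + 14/99 = 1400/99
7 + 1/(1400/99) = 7 + 99/1400 = 9899/1400
14 + 1/(9899/1400) = 14 + 1400/9899 = 139986/9899
7 + 1/(139986/9899) = 7 + 9899/139986 = 989801/139986
7 + 1/(989801/139986) = 7 + 139986/989801 = 7068593/989801

7068593/989801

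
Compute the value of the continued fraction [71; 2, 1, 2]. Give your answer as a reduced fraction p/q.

a_0 = 71: 71/1
a_1 = 2: 143/2
a_2 = 1: 214/3
a_3 = 2: 571/8

571/8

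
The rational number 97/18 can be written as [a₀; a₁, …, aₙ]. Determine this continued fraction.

[5; 2, 1, 1, 3]

Repeatedly divide and take the remainder:
97 ÷ 18 → quotient 5, remainder 7
18 ÷ 7 → quotient 2, remainder 4
7 ÷ 4 → quotient 1, remainder 3
4 ÷ 3 → quotient 1, remainder 1
3 ÷ 1 → quotient 3, remainder 0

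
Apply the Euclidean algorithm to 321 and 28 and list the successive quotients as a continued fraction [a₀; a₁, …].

321 ÷ 28 → quotient 11, remainder 13
28 ÷ 13 → quotient 2, remainder 2
13 ÷ 2 → quotient 6, remainder 1
2 ÷ 1 → quotient 2, remainder 0

[11; 2, 6, 2]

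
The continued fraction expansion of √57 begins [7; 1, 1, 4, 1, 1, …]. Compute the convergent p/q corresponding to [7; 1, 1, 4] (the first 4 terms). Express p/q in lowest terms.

68/9

Use the convergent recurrence hₖ = aₖ·hₖ₋₁ + hₖ₋₂ (and likewise for the denominators kₖ):
a_0 = 7: 7/1
a_1 = 1: 8/1
a_2 = 1: 15/2
a_3 = 4: 68/9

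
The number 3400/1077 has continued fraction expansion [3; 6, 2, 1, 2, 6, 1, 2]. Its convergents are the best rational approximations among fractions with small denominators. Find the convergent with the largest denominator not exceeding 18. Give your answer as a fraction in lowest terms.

41/13

a_0 = 3: 3/1  (≤ bound)
a_1 = 6: 19/6  (≤ bound)
a_2 = 2: 41/13  (≤ bound)
a_3 = 1: 60/19  (> 18, stop)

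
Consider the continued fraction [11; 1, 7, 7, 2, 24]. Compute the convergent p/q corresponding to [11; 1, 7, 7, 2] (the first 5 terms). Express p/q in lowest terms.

1449/122

Collapse the nested fraction from the inside out:
Start with 2.
7 + 1/(2/1) = 7 + 1/2 = 15/2
7 + 1/(15/2) = 7 + 2/15 = 107/15
1 + 1/(107/15) = 1 + 15/107 = 122/107
11 + 1/(122/107) = 11 + 107/122 = 1449/122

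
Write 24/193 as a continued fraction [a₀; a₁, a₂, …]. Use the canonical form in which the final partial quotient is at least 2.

[0; 8, 24]

24 ÷ 193 → quotient 0, remainder 24
193 ÷ 24 → quotient 8, remainder 1
24 ÷ 1 → quotient 24, remainder 0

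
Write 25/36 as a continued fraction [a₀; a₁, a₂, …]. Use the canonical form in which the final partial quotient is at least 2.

25 ÷ 36 → quotient 0, remainder 25
36 ÷ 25 → quotient 1, remainder 11
25 ÷ 11 → quotient 2, remainder 3
11 ÷ 3 → quotient 3, remainder 2
3 ÷ 2 → quotient 1, remainder 1
2 ÷ 1 → quotient 2, remainder 0

[0; 1, 2, 3, 1, 2]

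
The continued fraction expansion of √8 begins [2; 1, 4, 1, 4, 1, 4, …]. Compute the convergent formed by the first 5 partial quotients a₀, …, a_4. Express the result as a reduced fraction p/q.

82/29

Starting at the tail and folding back:
Start with 4.
1 + 1/(4/1) = 1 + 1/4 = 5/4
4 + 1/(5/4) = 4 + 4/5 = 24/5
1 + 1/(24/5) = 1 + 5/24 = 29/24
2 + 1/(29/24) = 2 + 24/29 = 82/29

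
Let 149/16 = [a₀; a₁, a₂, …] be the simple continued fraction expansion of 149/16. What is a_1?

3

149 ÷ 16 → quotient 9, remainder 5
16 ÷ 5 → quotient 3, remainder 1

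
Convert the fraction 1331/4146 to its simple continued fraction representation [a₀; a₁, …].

[0; 3, 8, 1, 2, 3, 15]

⌊1331/4146⌋ = 0, remainder 1331
⌊4146/1331⌋ = 3, remainder 153
⌊1331/153⌋ = 8, remainder 107
⌊153/107⌋ = 1, remainder 46
⌊107/46⌋ = 2, remainder 15
⌊46/15⌋ = 3, remainder 1
⌊15/1⌋ = 15, remainder 0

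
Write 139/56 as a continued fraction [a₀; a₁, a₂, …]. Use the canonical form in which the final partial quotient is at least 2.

Apply division with remainder until the remainder is 0:
⌊139/56⌋ = 2, remainder 27
⌊56/27⌋ = 2, remainder 2
⌊27/2⌋ = 13, remainder 1
⌊2/1⌋ = 2, remainder 0

[2; 2, 13, 2]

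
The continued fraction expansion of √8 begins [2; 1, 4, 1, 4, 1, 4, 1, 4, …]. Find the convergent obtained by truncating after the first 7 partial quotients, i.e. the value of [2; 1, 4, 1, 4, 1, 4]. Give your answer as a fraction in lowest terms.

a_0 = 2: 2/1
a_1 = 1: 3/1
a_2 = 4: 14/5
a_3 = 1: 17/6
a_4 = 4: 82/29
a_5 = 1: 99/35
a_6 = 4: 478/169

478/169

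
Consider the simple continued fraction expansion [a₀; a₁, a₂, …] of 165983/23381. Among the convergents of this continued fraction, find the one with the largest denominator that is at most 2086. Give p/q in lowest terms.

List convergents until the denominator exceeds the bound:
a_0 = 7: 7/1  (≤ bound)
a_1 = 10: 71/10  (≤ bound)
a_2 = 10: 717/101  (≤ bound)
a_3 = 2: 1505/212  (≤ bound)
a_4 = 11: 17272/2433  (> 2086, stop)

1505/212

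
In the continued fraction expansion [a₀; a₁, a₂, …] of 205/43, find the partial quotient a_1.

1

Repeatedly divide and take the remainder:
⌊205/43⌋ = 4, remainder 33
⌊43/33⌋ = 1, remainder 10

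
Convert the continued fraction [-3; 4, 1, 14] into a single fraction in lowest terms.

a_0 = -3: -3/1
a_1 = 4: -11/4
a_2 = 1: -14/5
a_3 = 14: -207/74

-207/74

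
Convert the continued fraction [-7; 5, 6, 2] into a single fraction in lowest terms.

Collapse the nested fraction from the inside out:
Start with 2.
6 + 1/(2/1) = 6 + 1/2 = 13/2
5 + 1/(13/2) = 5 + 2/13 = 67/13
-7 + 1/(67/13) = -7 + 13/67 = -456/67

-456/67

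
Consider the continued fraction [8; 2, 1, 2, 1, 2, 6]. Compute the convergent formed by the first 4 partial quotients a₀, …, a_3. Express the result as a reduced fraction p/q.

Starting at the tail and folding back:
Start with 2.
1 + 1/(2/1) = 1 + 1/2 = 3/2
2 + 1/(3/2) = 2 + 2/3 = 8/3
8 + 1/(8/3) = 8 + 3/8 = 67/8

67/8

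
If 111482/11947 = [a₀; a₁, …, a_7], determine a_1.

Repeatedly divide and take the remainder:
⌊111482/11947⌋ = 9, remainder 3959
⌊11947/3959⌋ = 3, remainder 70

3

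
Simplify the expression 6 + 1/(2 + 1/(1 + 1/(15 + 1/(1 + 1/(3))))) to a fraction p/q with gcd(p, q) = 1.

Compute successive convergents:
a_0 = 6: 6/1
a_1 = 2: 13/2
a_2 = 1: 19/3
a_3 = 15: 298/47
a_4 = 1: 317/50
a_5 = 3: 1249/197

1249/197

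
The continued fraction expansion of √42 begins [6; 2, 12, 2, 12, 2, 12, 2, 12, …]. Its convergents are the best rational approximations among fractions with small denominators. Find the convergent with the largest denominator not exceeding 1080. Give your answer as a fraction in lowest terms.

a_0 = 6: 6/1  (≤ bound)
a_1 = 2: 13/2  (≤ bound)
a_2 = 12: 162/25  (≤ bound)
a_3 = 2: 337/52  (≤ bound)
a_4 = 12: 4206/649  (≤ bound)
a_5 = 2: 8749/1350  (> 1080, stop)

4206/649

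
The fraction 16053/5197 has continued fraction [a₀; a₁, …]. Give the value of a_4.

16053 ÷ 5197 → quotient 3, remainder 462
5197 ÷ 462 → quotient 11, remainder 115
462 ÷ 115 → quotient 4, remainder 2
115 ÷ 2 → quotient 57, remainder 1
2 ÷ 1 → quotient 2, remainder 0

2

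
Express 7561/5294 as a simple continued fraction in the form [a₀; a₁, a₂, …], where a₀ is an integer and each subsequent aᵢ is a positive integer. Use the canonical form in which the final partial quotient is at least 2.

7561 ÷ 5294 → quotient 1, remainder 2267
5294 ÷ 2267 → quotient 2, remainder 760
2267 ÷ 760 → quotient 2, remainder 747
760 ÷ 747 → quotient 1, remainder 13
747 ÷ 13 → quotient 57, remainder 6
13 ÷ 6 → quotient 2, remainder 1
6 ÷ 1 → quotient 6, remainder 0

[1; 2, 2, 1, 57, 2, 6]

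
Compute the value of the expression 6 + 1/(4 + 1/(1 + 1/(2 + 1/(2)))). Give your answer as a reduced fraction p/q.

a_0 = 6: 6/1
a_1 = 4: 25/4
a_2 = 1: 31/5
a_3 = 2: 87/14
a_4 = 2: 205/33

205/33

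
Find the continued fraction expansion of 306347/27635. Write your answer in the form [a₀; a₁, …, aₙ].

Apply division with remainder until the remainder is 0:
⌊306347/27635⌋ = 11, remainder 2362
⌊27635/2362⌋ = 11, remainder 1653
⌊2362/1653⌋ = 1, remainder 709
⌊1653/709⌋ = 2, remainder 235
⌊709/235⌋ = 3, remainder 4
⌊235/4⌋ = 58, remainder 3
⌊4/3⌋ = 1, remainder 1
⌊3/1⌋ = 3, remainder 0

[11; 11, 1, 2, 3, 58, 1, 3]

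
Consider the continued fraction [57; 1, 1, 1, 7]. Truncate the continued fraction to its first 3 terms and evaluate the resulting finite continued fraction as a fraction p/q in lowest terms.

Start with 1.
1 + 1/(1/1) = 1 + 1/1 = 2/1
57 + 1/(2/1) = 57 + 1/2 = 115/2

115/2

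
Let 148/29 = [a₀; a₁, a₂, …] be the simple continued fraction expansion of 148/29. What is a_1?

⌊148/29⌋ = 5, remainder 3
⌊29/3⌋ = 9, remainder 2

9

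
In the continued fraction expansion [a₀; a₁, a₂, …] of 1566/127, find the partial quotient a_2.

Apply division with remainder until the remainder is 0:
1566 ÷ 127 → quotient 12, remainder 42
127 ÷ 42 → quotient 3, remainder 1
42 ÷ 1 → quotient 42, remainder 0

42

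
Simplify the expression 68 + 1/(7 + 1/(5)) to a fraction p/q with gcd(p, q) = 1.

a_0 = 68: 68/1
a_1 = 7: 477/7
a_2 = 5: 2453/36

2453/36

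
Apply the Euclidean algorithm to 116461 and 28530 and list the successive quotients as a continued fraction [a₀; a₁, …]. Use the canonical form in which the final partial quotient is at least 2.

116461 = 4·28530 + 2341, so a_0 = 4
28530 = 12·2341 + 438, so a_1 = 12
2341 = 5·438 + 151, so a_2 = 5
438 = 2·151 + 136, so a_3 = 2
151 = 1·136 + 15, so a_4 = 1
136 = 9·15 + 1, so a_5 = 9
15 = 15·1 + 0, so a_6 = 15

[4; 12, 5, 2, 1, 9, 15]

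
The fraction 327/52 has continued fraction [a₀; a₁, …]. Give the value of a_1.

3

327 ÷ 52 → quotient 6, remainder 15
52 ÷ 15 → quotient 3, remainder 7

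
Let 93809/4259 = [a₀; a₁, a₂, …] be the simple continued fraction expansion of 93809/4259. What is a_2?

93809 = 22·4259 + 111, so a_0 = 22
4259 = 38·111 + 41, so a_1 = 38
111 = 2·41 + 29, so a_2 = 2

2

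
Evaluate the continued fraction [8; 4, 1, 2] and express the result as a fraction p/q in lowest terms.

115/14

a_0 = 8: 8/1
a_1 = 4: 33/4
a_2 = 1: 41/5
a_3 = 2: 115/14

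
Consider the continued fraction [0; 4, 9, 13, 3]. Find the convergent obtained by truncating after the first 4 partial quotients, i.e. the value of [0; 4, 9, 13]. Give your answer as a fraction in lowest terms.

118/485

Start with 13.
9 + 1/(13/1) = 9 + 1/13 = 118/13
4 + 1/(118/13) = 4 + 13/118 = 485/118
0 + 1/(485/118) = 0 + 118/485 = 118/485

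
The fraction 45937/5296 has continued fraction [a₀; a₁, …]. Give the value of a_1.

Repeatedly divide and take the remainder:
45937 = 8·5296 + 3569, so a_0 = 8
5296 = 1·3569 + 1727, so a_1 = 1

1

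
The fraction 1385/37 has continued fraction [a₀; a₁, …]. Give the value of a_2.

⌊1385/37⌋ = 37, remainder 16
⌊37/16⌋ = 2, remainder 5
⌊16/5⌋ = 3, remainder 1

3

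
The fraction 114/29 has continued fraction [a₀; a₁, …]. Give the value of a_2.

114 = 3·29 + 27, so a_0 = 3
29 = 1·27 + 2, so a_1 = 1
27 = 13·2 + 1, so a_2 = 13

13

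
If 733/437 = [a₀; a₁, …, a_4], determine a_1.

1

733 ÷ 437 → quotient 1, remainder 296
437 ÷ 296 → quotient 1, remainder 141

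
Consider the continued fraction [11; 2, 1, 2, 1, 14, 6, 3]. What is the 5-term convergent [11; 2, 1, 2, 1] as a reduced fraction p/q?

Work from the innermost term outward:
Start with 1.
2 + 1/(1/1) = 2 + 1/1 = 3/1
1 + 1/(3/1) = 1 + 1/3 = 4/3
2 + 1/(4/3) = 2 + 3/4 = 11/4
11 + 1/(11/4) = 11 + 4/11 = 125/11

125/11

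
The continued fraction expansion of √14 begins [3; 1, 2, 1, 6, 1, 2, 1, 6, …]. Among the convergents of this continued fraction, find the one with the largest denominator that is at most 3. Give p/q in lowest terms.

a_0 = 3: 3/1  (≤ bound)
a_1 = 1: 4/1  (≤ bound)
a_2 = 2: 11/3  (≤ bound)
a_3 = 1: 15/4  (> 3, stop)

11/3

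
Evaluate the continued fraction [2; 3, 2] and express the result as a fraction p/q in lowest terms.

Collapse the nested fraction from the inside out:
Start with 2.
3 + 1/(2/1) = 3 + 1/2 = 7/2
2 + 1/(7/2) = 2 + 2/7 = 16/7

16/7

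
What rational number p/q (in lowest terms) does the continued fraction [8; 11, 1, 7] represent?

Start with 7.
1 + 1/(7/1) = 1 + 1/7 = 8/7
11 + 1/(8/7) = 11 + 7/8 = 95/8
8 + 1/(95/8) = 8 + 8/95 = 768/95

768/95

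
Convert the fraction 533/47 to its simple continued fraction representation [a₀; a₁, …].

[11; 2, 1, 15]

Apply division with remainder until the remainder is 0:
533 = 11·47 + 16, so a_0 = 11
47 = 2·16 + 15, so a_1 = 2
16 = 1·15 + 1, so a_2 = 1
15 = 15·1 + 0, so a_3 = 15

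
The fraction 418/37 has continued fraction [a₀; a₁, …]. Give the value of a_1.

3

418 ÷ 37 → quotient 11, remainder 11
37 ÷ 11 → quotient 3, remainder 4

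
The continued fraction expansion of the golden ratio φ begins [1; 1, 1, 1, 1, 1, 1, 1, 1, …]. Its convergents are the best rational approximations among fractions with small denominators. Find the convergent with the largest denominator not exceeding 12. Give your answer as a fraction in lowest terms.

List convergents until the denominator exceeds the bound:
a_0 = 1: 1/1  (≤ bound)
a_1 = 1: 2/1  (≤ bound)
a_2 = 1: 3/2  (≤ bound)
a_3 = 1: 5/3  (≤ bound)
a_4 = 1: 8/5  (≤ bound)
a_5 = 1: 13/8  (≤ bound)
a_6 = 1: 21/13  (> 12, stop)

13/8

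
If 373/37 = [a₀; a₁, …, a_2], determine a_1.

373 = 10·37 + 3, so a_0 = 10
37 = 12·3 + 1, so a_1 = 12

12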